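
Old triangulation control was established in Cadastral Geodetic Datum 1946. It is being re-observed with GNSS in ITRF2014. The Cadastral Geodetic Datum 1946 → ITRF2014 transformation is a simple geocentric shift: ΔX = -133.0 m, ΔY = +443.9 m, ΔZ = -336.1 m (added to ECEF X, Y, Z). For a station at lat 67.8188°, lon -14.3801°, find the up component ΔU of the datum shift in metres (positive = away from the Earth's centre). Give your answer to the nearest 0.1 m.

The local up (radial) axis is (cos φ cos λ, cos φ sin λ, sin φ), giving ΔU = -48.639 − 41.621 − 311.227 = -401.49 m.

ΔU = -401.5 m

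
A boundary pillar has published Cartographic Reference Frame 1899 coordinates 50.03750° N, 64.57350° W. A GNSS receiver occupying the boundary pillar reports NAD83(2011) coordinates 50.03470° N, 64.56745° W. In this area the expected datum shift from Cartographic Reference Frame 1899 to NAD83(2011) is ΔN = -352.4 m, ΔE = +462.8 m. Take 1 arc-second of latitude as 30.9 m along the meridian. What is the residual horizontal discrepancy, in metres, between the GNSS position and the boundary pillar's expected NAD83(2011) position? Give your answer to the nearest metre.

Observed coordinate differences: Δφ = -0.00280°, Δλ = +0.00605°.
Converting to metres (1° lat = 111240 m, cos φ = 0.642286): observed ΔN = -311.5 m, observed ΔE = 432.3 m.
Subtracting the expected shift leaves a residual of -311.5 − (-352.4) = 40.9 m north and 432.3 − (462.8) = -30.5 m east.
Residual distance = √(40.9² + (-30.5)²) = 51.1 m.

51 m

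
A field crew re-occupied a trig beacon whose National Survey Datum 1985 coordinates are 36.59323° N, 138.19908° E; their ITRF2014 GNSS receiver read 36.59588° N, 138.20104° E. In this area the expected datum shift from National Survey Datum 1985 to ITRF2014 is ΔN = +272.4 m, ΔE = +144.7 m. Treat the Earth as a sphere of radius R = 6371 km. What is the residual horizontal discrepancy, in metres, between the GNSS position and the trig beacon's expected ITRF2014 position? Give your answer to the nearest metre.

Observed coordinate differences: Δφ = +0.00265°, Δλ = +0.00196°.
Converting to metres (1° lat = 111195 m, cos φ = 0.802888): observed ΔN = 294.7 m, observed ΔE = 175.0 m.
Subtracting the expected shift leaves a residual of 294.7 − (272.4) = 22.3 m north and 175.0 − (144.7) = 30.3 m east.
Residual distance = √(22.3² + 30.3²) = 37.6 m.

38 m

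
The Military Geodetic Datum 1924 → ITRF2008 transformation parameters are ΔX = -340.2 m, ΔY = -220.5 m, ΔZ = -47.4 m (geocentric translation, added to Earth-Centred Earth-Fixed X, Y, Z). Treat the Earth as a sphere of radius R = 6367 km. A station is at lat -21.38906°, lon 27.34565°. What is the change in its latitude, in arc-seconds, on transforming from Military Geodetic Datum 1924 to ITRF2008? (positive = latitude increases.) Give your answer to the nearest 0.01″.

Δφ = -6.20″

sin φ = -0.364699, cos φ = 0.931125, sin λ = 0.459357, cos λ = 0.888252.
North component: ΔN = −sin φ cos λ·ΔX − sin φ sin λ·ΔY + cos φ·ΔZ = −(-0.364699)(0.888252)(-340.2) − (-0.364699)(0.459357)(-220.5) + (0.931125)(-47.4) = -191.28 m.
1° of latitude spans πR/180 = 111125 m, so Δφ = -191.28 / 111125 × 3600 = -6.197″.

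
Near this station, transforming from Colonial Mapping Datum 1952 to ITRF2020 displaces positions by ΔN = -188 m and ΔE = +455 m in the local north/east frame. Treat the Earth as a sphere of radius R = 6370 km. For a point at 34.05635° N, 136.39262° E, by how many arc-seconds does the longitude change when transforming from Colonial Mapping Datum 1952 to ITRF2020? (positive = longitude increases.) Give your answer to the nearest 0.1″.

Δλ = 17.8″

At latitude 34.05635°, cos φ = 0.828487.
One radian of longitude at latitude φ spans R cos φ, so Δλ = ΔE / (R cos φ) = 455.0 / (6370000 × 0.828487) = 8.6216e-05 rad = 17.783″.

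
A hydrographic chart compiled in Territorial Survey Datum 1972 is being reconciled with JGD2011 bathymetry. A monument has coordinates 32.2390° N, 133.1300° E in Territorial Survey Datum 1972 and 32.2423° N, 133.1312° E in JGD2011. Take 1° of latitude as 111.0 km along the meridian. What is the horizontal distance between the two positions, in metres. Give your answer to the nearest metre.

Δφ = 32.2423° − 32.2390° = +0.0033°; Δλ = 133.1312° − 133.1300° = +0.0012°.
ΔN = Δφ × 111000 = 366.3 m; ΔE = Δλ × 111000 × cos(32.2390°) = +0.0012 × 111000 × 0.845830 = 112.7 m.
Distance = √(ΔE² + ΔN²) = √(112.7² + 366.3²) = 383.2 m.

383 m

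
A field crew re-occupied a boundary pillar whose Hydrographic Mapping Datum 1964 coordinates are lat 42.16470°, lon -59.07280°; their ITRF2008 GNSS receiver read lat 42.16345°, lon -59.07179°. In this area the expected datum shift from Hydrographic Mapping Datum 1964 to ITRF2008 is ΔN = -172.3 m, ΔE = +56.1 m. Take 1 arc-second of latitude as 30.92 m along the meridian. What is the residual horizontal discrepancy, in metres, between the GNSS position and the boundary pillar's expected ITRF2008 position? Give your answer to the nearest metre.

Observed coordinate differences: Δφ = -0.00125°, Δλ = +0.00101°.
Converting to metres (1° lat = 111312 m, cos φ = 0.741218): observed ΔN = -139.1 m, observed ΔE = 83.3 m.
Subtracting the expected shift leaves a residual of -139.1 − (-172.3) = 33.2 m north and 83.3 − (56.1) = 27.2 m east.
Residual distance = √(33.2² + 27.2²) = 42.9 m.

43 m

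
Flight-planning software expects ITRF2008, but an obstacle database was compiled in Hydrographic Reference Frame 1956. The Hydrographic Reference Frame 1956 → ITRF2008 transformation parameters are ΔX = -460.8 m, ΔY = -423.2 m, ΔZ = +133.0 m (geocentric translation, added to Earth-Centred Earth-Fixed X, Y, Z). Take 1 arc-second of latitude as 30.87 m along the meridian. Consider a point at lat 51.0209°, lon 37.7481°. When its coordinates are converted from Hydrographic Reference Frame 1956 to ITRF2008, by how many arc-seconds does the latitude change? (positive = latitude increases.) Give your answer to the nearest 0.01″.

Δφ = 18.41″

sin φ = 0.777375, cos φ = 0.629037, sin λ = 0.612191, cos λ = 0.790710.
North component: ΔN = −sin φ cos λ·ΔX − sin φ sin λ·ΔY + cos φ·ΔZ = −(0.777375)(0.790710)(-460.8) − (0.777375)(0.612191)(-423.2) + (0.629037)(133.0) = 568.31 m.
1° of latitude spans 3600 × 30.87 = 111132 m, so Δφ = 568.31 / 111132 × 3600 = 18.410″.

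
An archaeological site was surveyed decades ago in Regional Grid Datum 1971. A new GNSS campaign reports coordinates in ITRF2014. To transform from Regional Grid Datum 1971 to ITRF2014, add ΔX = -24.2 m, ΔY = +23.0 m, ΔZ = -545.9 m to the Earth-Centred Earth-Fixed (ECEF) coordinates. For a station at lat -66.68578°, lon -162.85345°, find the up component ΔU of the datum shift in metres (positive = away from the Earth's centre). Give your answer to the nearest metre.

At φ = -66.68578°, λ = -162.85345°: sin φ = -0.918348, cos φ = 0.395773, sin λ = -0.294817, cos λ = -0.955554.
ΔU = cos φ cos λ·ΔX + cos φ sin λ·ΔY + sin φ·ΔZ = (0.395773)(-0.955554)(-24.2) + (0.395773)(-0.294817)(23.0) + (-0.918348)(-545.9) = 507.79 m.

ΔU = 508 m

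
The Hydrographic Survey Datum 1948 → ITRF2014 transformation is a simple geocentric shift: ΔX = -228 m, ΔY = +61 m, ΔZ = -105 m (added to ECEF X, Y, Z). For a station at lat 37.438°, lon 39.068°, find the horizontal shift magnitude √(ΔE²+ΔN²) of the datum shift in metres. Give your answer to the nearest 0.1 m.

At φ = 37.438°, λ = 39.068°: sin φ = 0.607903, cos φ = 0.794012, sin λ = 0.630242, cos λ = 0.776399.
ΔE = −sin λ·ΔX + cos λ·ΔY = −(0.630242)·(-228) + (0.776399)·(61) = 191.06 m.
ΔN = −sin φ cos λ·ΔX − sin φ sin λ·ΔY + cos φ·ΔZ = −(0.607903)(0.776399)(-228) − (0.607903)(0.630242)(61) + (0.794012)(-105) = 0.87 m.
Horizontal magnitude = √(ΔE² + ΔN²) = √(191.06² + 0.87²) = 191.06 m.

191.1 m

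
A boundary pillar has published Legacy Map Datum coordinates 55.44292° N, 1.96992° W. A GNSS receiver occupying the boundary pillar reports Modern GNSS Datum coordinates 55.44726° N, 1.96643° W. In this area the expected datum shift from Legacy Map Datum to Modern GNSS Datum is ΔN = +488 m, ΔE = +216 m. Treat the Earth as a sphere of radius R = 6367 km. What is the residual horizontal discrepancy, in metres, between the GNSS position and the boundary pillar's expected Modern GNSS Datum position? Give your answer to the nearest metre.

7 m

Observed coordinate differences: Δφ = +0.00434°, Δλ = +0.00349°.
Converting to metres (1° lat = 111125 m, cos φ = 0.567227): observed ΔN = 482.3 m, observed ΔE = 220.0 m.
Subtracting the expected shift leaves a residual of 482.3 − (488) = -5.7 m north and 220.0 − (216) = 4.0 m east.
Residual distance = √((-5.7)² + 4.0²) = 7.0 m.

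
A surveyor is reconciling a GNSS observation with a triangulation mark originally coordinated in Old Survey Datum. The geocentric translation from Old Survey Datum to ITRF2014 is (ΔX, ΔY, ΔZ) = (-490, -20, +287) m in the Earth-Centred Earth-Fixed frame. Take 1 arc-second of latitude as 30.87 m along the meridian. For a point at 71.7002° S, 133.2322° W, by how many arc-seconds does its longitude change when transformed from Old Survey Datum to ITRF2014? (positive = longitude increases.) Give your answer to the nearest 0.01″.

Δλ = -35.42″

sin φ = -0.949427, cos φ = 0.313989, sin λ = -0.728584, cos λ = -0.684957.
East component: ΔE = −sin λ·ΔX + cos λ·ΔY = −(-0.728584)(-490) + (-0.684957)(-20) = -343.31 m.
1° of latitude spans 3600 × 30.87 = 111132 m; at latitude φ, 1° of longitude spans that × cos φ = 34894.2 m, so Δλ = -343.31 / 34894.2 × 3600 = -35.419″.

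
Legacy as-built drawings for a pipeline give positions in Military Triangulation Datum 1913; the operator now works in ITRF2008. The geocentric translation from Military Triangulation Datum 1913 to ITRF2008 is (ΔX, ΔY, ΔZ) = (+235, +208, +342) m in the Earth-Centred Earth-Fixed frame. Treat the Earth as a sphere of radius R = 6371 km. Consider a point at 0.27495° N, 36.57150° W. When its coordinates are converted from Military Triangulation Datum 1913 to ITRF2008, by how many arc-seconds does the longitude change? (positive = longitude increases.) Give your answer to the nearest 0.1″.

sin φ = 0.004799, cos φ = 0.999988, sin λ = -0.595825, cos λ = 0.803114.
East component: ΔE = −sin λ·ΔX + cos λ·ΔY = −(-0.595825)(235) + (0.803114)(208) = 307.07 m.
1° of latitude spans πR/180 = 111195 m; at latitude φ, 1° of longitude spans that × cos φ = 111193.6 m, so Δλ = 307.07 / 111193.6 × 3600 = 9.942″.

Δλ = 9.9″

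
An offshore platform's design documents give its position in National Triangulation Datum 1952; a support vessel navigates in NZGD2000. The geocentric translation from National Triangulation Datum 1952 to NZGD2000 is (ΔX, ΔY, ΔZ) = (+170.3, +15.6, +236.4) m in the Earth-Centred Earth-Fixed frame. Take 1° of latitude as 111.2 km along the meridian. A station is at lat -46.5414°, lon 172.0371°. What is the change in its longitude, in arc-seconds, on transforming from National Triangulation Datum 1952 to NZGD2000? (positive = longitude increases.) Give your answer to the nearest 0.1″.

Δλ = -1.8″

sin φ = -0.725872, cos φ = 0.687830, sin λ = 0.138532, cos λ = -0.990358.
East component: ΔE = −sin λ·ΔX + cos λ·ΔY = −(0.138532)(170.3) + (-0.990358)(15.6) = -39.04 m.
1° of latitude spans 111200 m; at latitude φ, 1° of longitude spans that × cos φ = 76486.7 m, so Δλ = -39.04 / 76486.7 × 3600 = -1.838″.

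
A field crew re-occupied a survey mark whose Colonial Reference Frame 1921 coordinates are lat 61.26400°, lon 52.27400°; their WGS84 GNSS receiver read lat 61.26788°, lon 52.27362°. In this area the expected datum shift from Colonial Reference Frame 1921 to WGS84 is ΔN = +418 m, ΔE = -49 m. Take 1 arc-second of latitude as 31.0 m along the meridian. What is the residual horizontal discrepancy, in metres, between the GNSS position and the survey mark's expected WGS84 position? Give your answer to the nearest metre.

32 m

Observed coordinate differences: Δφ = +0.00388°, Δλ = -0.00038°.
Converting to metres (1° lat = 111600 m, cos φ = 0.480775): observed ΔN = 433.0 m, observed ΔE = -20.4 m.
Subtracting the expected shift leaves a residual of 433.0 − (418) = 15.0 m north and -20.4 − (-49) = 28.6 m east.
Residual distance = √(15.0² + 28.6²) = 32.3 m.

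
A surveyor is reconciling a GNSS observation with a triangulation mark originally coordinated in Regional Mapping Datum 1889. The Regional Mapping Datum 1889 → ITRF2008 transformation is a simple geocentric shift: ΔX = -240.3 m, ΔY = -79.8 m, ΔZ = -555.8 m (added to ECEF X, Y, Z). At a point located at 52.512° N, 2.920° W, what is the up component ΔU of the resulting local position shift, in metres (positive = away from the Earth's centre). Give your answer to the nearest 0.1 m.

ΔU = -584.6 m

The local up (radial) axis is (cos φ cos λ, cos φ sin λ, sin φ), giving ΔU = -146.056 + 2.474 − 441.017 = -584.60 m.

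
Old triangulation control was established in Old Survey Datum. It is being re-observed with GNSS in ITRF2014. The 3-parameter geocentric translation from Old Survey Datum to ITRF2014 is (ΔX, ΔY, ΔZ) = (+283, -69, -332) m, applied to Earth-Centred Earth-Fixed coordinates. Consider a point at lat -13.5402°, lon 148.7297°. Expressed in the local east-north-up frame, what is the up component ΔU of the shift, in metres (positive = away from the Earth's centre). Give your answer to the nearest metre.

ΔU = -192 m

The local up (radial) axis is (cos φ cos λ, cos φ sin λ, sin φ), giving ΔU = -235.165 − 34.821 + 77.730 = -192.26 m.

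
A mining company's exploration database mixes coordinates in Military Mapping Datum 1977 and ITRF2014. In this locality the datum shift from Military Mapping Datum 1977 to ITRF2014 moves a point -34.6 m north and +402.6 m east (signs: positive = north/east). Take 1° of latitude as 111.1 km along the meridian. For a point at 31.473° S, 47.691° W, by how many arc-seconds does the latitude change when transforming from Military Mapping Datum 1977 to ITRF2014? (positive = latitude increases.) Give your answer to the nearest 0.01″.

Δφ = -1.12″

1° of latitude = 111.1 km, so Δφ = -34.6 / 111100 = -0.0003114° = -1.121″.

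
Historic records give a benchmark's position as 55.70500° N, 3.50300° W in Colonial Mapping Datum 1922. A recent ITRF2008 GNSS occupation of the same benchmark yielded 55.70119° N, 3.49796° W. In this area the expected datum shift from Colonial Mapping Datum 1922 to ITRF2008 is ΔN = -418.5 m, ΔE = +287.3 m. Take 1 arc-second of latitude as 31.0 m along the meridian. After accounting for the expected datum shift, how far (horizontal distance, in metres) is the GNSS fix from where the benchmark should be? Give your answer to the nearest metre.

30 m

Observed coordinate differences: Δφ = -0.00381°, Δλ = +0.00504°.
Converting to metres (1° lat = 111600 m, cos φ = 0.563454): observed ΔN = -425.2 m, observed ΔE = 316.9 m.
Subtracting the expected shift leaves a residual of -425.2 − (-418.5) = -6.7 m north and 316.9 − (287.3) = 29.6 m east.
Residual distance = √((-6.7)² + 29.6²) = 30.4 m.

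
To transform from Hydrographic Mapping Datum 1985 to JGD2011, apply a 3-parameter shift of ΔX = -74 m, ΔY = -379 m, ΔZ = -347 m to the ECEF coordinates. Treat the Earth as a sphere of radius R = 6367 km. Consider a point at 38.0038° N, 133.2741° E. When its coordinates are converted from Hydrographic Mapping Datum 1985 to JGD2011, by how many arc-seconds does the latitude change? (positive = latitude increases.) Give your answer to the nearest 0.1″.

Δφ = -4.4″

sin φ = 0.615714, cos φ = 0.787970, sin λ = 0.728083, cos λ = -0.685489.
North component: ΔN = −sin φ cos λ·ΔX − sin φ sin λ·ΔY + cos φ·ΔZ = −(0.615714)(-0.685489)(-74) − (0.615714)(0.728083)(-379) + (0.787970)(-347) = -134.76 m.
1° of latitude spans πR/180 = 111125 m, so Δφ = -134.76 / 111125 × 3600 = -4.366″.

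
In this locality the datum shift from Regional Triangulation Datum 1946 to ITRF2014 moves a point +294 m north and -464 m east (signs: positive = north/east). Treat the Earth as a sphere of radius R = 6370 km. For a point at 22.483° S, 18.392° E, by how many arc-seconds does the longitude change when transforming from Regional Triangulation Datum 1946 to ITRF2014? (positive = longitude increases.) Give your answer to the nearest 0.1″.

Δλ = -16.3″

At latitude -22.483°, cos φ = 0.923993.
One radian of longitude at latitude φ spans R cos φ, so Δλ = ΔE / (R cos φ) = -464.0 / (6370000 × 0.923993) = -7.8833e-05 rad = -16.261″.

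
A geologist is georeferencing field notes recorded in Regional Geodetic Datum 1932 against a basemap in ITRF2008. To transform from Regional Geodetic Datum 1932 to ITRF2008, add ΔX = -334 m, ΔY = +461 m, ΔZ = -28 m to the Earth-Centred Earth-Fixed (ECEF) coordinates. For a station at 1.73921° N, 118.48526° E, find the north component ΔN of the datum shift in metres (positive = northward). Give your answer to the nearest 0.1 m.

ΔN = -45.1 m

The local north axis is (−sin φ cos λ, −sin φ sin λ, cos φ), giving ΔN = -4.835 − 12.298 − 27.987 = -45.12 m.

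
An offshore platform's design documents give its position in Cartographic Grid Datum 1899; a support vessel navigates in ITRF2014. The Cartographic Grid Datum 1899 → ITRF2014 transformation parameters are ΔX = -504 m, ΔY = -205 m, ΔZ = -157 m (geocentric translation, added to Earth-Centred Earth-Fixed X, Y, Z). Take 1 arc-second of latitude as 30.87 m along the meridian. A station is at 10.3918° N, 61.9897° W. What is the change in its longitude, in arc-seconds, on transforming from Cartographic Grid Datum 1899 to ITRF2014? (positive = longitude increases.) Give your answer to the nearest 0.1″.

Δλ = -17.8″

sin φ = 0.180378, cos φ = 0.983597, sin λ = -0.882863, cos λ = 0.469630.
East component: ΔE = −sin λ·ΔX + cos λ·ΔY = −(-0.882863)(-504) + (0.469630)(-205) = -541.24 m.
1° of latitude spans 3600 × 30.87 = 111132 m; at latitude φ, 1° of longitude spans that × cos φ = 109309.1 m, so Δλ = -541.24 / 109309.1 × 3600 = -17.825″.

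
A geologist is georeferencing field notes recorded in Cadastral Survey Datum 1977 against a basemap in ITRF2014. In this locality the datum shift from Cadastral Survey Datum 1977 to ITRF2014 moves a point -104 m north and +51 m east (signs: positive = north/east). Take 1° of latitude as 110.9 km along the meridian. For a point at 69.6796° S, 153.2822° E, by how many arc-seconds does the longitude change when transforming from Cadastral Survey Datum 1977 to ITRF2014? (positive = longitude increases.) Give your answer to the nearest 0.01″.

Δλ = 4.77″

At latitude -69.6796°, cos φ = 0.347270.
1° of longitude at this latitude = 110.9 × cos φ = 38.51 km, so Δλ = 51.0 / 38512.2 = 0.0013243° = 4.767″.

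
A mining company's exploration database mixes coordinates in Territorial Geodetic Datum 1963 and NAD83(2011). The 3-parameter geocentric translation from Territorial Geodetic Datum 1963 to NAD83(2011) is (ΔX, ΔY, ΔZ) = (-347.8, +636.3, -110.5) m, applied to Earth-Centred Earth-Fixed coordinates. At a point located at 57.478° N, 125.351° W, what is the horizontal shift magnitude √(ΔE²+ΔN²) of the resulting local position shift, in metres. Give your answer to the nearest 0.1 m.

684.4 m

At φ = 57.478°, λ = -125.351°: sin φ = 0.843185, cos φ = 0.537623, sin λ = -0.815623, cos λ = -0.578584.
ΔE = −sin λ·ΔX + cos λ·ΔY = −(-0.815623)·(-347.8) + (-0.578584)·(636.3) = -651.83 m.
ΔN = −sin φ cos λ·ΔX − sin φ sin λ·ΔY + cos φ·ΔZ = −(0.843185)(-0.578584)(-347.8) − (0.843185)(-0.815623)(636.3) + (0.537623)(-110.5) = 208.51 m.
Horizontal magnitude = √(ΔE² + ΔN²) = √((-651.83)² + 208.51²) = 684.37 m.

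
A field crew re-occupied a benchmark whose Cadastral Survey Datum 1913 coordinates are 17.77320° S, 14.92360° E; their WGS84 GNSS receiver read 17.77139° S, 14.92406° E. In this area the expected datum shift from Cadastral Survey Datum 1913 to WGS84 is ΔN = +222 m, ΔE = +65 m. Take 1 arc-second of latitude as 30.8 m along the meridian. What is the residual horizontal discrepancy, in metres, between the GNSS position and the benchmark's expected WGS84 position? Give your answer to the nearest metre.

27 m

Observed coordinate differences: Δφ = +0.00181°, Δλ = +0.00046°.
Converting to metres (1° lat = 110880 m, cos φ = 0.952272): observed ΔN = 200.7 m, observed ΔE = 48.6 m.
Subtracting the expected shift leaves a residual of 200.7 − (222) = -21.3 m north and 48.6 − (65) = -16.4 m east.
Residual distance = √((-21.3)² + (-16.4)²) = 26.9 m.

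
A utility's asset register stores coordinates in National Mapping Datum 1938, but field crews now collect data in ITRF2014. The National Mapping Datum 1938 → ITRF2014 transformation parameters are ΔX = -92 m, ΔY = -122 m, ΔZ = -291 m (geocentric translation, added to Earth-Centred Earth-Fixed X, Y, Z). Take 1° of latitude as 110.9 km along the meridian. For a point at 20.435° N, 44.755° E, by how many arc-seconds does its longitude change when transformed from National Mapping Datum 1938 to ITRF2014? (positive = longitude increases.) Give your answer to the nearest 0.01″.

sin φ = 0.349145, cos φ = 0.937069, sin λ = 0.704077, cos λ = 0.710124.
East component: ΔE = −sin λ·ΔX + cos λ·ΔY = −(0.704077)(-92) + (0.710124)(-122) = -21.86 m.
1° of latitude spans 110900 m; at latitude φ, 1° of longitude spans that × cos φ = 103920.9 m, so Δλ = -21.86 / 103920.9 × 3600 = -0.757″.

Δλ = -0.76″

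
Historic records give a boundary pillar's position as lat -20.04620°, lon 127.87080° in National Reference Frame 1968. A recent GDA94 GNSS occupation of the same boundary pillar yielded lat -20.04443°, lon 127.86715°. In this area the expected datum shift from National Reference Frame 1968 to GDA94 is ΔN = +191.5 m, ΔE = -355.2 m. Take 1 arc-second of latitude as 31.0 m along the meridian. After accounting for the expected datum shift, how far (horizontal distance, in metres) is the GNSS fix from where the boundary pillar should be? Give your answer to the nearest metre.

28 m

Observed coordinate differences: Δφ = +0.00177°, Δλ = -0.00365°.
Converting to metres (1° lat = 111600 m, cos φ = 0.939417): observed ΔN = 197.5 m, observed ΔE = -382.7 m.
Subtracting the expected shift leaves a residual of 197.5 − (191.5) = 6.0 m north and -382.7 − (-355.2) = -27.5 m east.
Residual distance = √(6.0² + (-27.5)²) = 28.1 m.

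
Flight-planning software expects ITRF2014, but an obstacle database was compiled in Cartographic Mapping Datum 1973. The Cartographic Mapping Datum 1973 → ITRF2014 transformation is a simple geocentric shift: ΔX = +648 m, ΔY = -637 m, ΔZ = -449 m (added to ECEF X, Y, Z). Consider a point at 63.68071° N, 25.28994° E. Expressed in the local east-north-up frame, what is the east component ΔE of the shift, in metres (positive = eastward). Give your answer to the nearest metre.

The local east axis at (φ, λ) is (−sin λ, cos λ, 0), so ΔE = −sin(25.28994°)·648 + cos(25.28994°)·(-637) = -852.77 m.

ΔE = -853 m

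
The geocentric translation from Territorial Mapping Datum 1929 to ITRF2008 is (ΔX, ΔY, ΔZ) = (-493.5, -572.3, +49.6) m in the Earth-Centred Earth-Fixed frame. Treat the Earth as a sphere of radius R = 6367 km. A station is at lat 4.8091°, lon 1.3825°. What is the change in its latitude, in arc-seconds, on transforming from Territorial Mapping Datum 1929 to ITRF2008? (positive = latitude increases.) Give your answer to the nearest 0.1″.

Δφ = 3.0″

sin φ = 0.083836, cos φ = 0.996480, sin λ = 0.024127, cos λ = 0.999709.
North component: ΔN = −sin φ cos λ·ΔX − sin φ sin λ·ΔY + cos φ·ΔZ = −(0.083836)(0.999709)(-493.5) − (0.083836)(0.024127)(-572.3) + (0.996480)(49.6) = 91.94 m.
1° of latitude spans πR/180 = 111125 m, so Δφ = 91.94 / 111125 × 3600 = 2.979″.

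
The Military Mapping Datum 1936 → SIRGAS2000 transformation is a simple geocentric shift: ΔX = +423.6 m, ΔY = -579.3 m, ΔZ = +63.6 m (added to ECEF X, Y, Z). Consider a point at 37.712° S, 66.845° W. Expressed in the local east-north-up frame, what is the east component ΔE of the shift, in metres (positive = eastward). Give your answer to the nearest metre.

ΔE = 162 m

The local east axis at (φ, λ) is (−sin λ, cos λ, 0), so ΔE = −sin(-66.845°)·423.6 + cos(-66.845°)·(-579.3) = 161.68 m.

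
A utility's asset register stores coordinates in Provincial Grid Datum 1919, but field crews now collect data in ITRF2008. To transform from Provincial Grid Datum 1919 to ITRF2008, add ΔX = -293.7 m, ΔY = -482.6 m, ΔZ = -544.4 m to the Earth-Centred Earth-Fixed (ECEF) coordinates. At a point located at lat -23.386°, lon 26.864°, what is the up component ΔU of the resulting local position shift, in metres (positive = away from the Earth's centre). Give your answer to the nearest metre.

ΔU = -225 m

At φ = -23.386°, λ = 26.864°: sin φ = -0.396924, cos φ = 0.917852, sin λ = 0.451874, cos λ = 0.892082.
ΔU = cos φ cos λ·ΔX + cos φ sin λ·ΔY + sin φ·ΔZ = (0.917852)(0.892082)(-293.7) + (0.917852)(0.451874)(-482.6) + (-0.396924)(-544.4) = -224.56 m.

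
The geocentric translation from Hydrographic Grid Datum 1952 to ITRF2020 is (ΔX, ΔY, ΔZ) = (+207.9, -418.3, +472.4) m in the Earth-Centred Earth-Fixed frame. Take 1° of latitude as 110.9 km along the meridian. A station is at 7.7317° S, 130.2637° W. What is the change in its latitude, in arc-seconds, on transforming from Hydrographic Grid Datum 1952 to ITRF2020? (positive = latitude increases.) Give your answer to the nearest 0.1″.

Δφ = 16.0″

sin φ = -0.134534, cos φ = 0.990909, sin λ = -0.763078, cos λ = -0.646306.
North component: ΔN = −sin φ cos λ·ΔX − sin φ sin λ·ΔY + cos φ·ΔZ = −(-0.134534)(-0.646306)(207.9) − (-0.134534)(-0.763078)(-418.3) + (0.990909)(472.4) = 492.97 m.
1° of latitude spans 110900 m, so Δφ = 492.97 / 110900 × 3600 = 16.003″.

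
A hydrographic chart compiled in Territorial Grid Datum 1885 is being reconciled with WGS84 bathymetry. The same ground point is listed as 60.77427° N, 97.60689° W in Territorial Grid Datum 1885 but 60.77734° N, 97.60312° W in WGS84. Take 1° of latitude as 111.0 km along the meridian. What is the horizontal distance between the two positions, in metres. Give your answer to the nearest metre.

397 m

Δφ = 60.77734° − 60.77427° = +0.00307°; Δλ = -97.60312° − -97.60689° = +0.00377°.
ΔN = Δφ × 111000 = 340.8 m; ΔE = Δλ × 111000 × cos(60.77427°) = +0.00377 × 111000 × 0.488252 = 204.3 m.
Distance = √(ΔE² + ΔN²) = √(204.3² + 340.8²) = 397.3 m.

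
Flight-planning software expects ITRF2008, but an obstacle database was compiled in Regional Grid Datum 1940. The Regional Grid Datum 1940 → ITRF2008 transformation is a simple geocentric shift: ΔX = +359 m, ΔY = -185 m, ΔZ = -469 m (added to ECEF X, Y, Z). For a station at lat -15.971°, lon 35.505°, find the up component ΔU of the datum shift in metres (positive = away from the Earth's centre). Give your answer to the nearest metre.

ΔU = 307 m

At φ = -15.971°, λ = 35.505°: sin φ = -0.275151, cos φ = 0.961401, sin λ = 0.580774, cos λ = 0.814065.
ΔU = cos φ cos λ·ΔX + cos φ sin λ·ΔY + sin φ·ΔZ = (0.961401)(0.814065)(359) + (0.961401)(0.580774)(-185) + (-0.275151)(-469) = 306.72 m.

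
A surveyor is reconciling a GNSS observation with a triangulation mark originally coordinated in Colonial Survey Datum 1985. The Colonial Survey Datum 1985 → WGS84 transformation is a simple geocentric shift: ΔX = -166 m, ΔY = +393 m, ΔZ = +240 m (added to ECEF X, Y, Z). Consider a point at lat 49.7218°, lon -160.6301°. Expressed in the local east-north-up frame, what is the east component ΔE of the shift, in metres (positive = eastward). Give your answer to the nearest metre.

At φ = 49.7218°, λ = -160.6301°: sin φ = 0.762914, cos φ = 0.646500, sin λ = -0.331666, cos λ = -0.943397.
ΔE = −sin λ·ΔX + cos λ·ΔY = −(-0.331666)·(-166) + (-0.943397)·(393) = -425.81 m.

ΔE = -426 m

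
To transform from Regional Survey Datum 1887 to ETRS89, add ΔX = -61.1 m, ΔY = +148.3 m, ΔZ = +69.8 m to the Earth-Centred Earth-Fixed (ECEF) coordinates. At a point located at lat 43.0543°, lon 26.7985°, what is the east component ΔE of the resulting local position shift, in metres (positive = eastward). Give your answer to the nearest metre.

ΔE = 160 m

At φ = 43.0543°, λ = 26.7985°: sin φ = 0.682691, cos φ = 0.730707, sin λ = 0.450854, cos λ = 0.892598.
ΔE = −sin λ·ΔX + cos λ·ΔY = −(0.450854)·(-61.1) + (0.892598)·(148.3) = 159.92 m.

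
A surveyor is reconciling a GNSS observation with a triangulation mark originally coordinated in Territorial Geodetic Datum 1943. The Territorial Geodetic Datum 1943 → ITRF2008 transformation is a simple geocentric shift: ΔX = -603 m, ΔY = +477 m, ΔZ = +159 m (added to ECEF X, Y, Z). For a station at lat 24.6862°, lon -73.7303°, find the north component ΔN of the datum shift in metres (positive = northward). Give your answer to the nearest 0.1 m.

At φ = 24.6862°, λ = -73.7303°: sin φ = 0.417648, cos φ = 0.908609, sin λ = -0.959954, cos λ = 0.280159.
ΔN = −sin φ cos λ·ΔX − sin φ sin λ·ΔY + cos φ·ΔZ = −(0.417648)(0.280159)(-603) − (0.417648)(-0.959954)(477) + (0.908609)(159) = 406.26 m.

ΔN = 406.3 m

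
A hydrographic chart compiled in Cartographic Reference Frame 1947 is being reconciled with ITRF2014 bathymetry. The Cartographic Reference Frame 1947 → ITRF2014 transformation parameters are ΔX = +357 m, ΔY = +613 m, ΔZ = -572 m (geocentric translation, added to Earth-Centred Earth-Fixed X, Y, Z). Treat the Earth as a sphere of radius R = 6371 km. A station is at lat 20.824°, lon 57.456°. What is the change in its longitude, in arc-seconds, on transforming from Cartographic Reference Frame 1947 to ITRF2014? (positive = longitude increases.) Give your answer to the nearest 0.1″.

Δλ = 1.0″

sin φ = 0.355499, cos φ = 0.934677, sin λ = 0.842979, cos λ = 0.537947.
East component: ΔE = −sin λ·ΔX + cos λ·ΔY = −(0.842979)(357) + (0.537947)(613) = 28.82 m.
1° of latitude spans πR/180 = 111195 m; at latitude φ, 1° of longitude spans that × cos φ = 103931.3 m, so Δλ = 28.82 / 103931.3 × 3600 = 0.998″.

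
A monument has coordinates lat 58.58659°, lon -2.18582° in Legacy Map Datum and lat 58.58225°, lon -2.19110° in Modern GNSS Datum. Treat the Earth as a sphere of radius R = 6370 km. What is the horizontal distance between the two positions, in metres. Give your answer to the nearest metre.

571 m

Δφ = 58.58225° − 58.58659° = -0.00434°; Δλ = -2.19110° − -2.18582° = -0.00528°.
1° along a meridian = πR/180 = 111177 m.
ΔN = Δφ × 111177 = -482.5 m; ΔE = Δλ × 111177 × cos(58.58659°) = -0.00528 × 111177 × 0.521209 = -306.0 m.
Distance = √(ΔE² + ΔN²) = √((-306.0)² + (-482.5)²) = 571.3 m.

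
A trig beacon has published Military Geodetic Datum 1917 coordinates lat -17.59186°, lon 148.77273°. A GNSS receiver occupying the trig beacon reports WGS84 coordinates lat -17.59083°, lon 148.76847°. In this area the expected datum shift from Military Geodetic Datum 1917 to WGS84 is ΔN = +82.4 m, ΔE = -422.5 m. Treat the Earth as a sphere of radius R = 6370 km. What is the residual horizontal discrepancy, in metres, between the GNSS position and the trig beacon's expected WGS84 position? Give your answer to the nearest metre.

Observed coordinate differences: Δφ = +0.00103°, Δλ = -0.00426°.
Converting to metres (1° lat = 111177 m, cos φ = 0.953234): observed ΔN = 114.5 m, observed ΔE = -451.5 m.
Subtracting the expected shift leaves a residual of 114.5 − (82.4) = 32.1 m north and -451.5 − (-422.5) = -29.0 m east.
Residual distance = √(32.1² + (-29.0)²) = 43.2 m.

43 m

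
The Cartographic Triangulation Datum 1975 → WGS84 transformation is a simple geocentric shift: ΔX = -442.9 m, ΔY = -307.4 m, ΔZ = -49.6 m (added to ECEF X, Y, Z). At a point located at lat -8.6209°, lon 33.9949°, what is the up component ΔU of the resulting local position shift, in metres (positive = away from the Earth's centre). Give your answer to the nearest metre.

The local up (radial) axis is (cos φ cos λ, cos φ sin λ, sin φ), giving ΔU = -363.054 − 169.931 + 7.435 = -525.55 m.

ΔU = -526 m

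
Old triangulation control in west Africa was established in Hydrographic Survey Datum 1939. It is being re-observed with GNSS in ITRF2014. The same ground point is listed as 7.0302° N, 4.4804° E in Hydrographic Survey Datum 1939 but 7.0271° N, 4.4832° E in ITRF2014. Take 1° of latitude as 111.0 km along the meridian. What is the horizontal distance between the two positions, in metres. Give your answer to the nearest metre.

462 m

Δφ = 7.0271° − 7.0302° = -0.0031°; Δλ = 4.4832° − 4.4804° = +0.0028°.
ΔN = Δφ × 111000 = -344.1 m; ΔE = Δλ × 111000 × cos(7.0302°) = +0.0028 × 111000 × 0.992482 = 308.5 m.
Distance = √(ΔE² + ΔN²) = √(308.5² + (-344.1)²) = 462.1 m.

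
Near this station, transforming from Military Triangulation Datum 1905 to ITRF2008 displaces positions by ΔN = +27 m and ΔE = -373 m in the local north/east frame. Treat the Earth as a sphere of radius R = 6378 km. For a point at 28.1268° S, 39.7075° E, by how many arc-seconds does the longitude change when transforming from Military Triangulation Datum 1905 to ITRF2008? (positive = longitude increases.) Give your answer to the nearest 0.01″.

At latitude -28.1268°, cos φ = 0.881906.
One radian of longitude at latitude φ spans R cos φ, so Δλ = ΔE / (R cos φ) = -373.0 / (6378000 × 0.881906) = -6.6313e-05 rad = -13.678″.

Δλ = -13.68″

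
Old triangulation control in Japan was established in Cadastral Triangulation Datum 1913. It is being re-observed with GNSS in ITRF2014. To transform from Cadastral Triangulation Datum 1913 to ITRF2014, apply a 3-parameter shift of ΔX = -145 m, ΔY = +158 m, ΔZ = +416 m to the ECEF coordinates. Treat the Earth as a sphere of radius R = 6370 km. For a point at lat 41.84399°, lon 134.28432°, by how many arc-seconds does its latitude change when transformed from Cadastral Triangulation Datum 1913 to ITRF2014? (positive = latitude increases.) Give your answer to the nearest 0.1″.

Δφ = 5.4″

sin φ = 0.667105, cos φ = 0.744964, sin λ = 0.715884, cos λ = -0.698219.
North component: ΔN = −sin φ cos λ·ΔX − sin φ sin λ·ΔY + cos φ·ΔZ = −(0.667105)(-0.698219)(-145) − (0.667105)(0.715884)(158) + (0.744964)(416) = 166.91 m.
1° of latitude spans πR/180 = 111177 m, so Δφ = 166.91 / 111177 × 3600 = 5.405″.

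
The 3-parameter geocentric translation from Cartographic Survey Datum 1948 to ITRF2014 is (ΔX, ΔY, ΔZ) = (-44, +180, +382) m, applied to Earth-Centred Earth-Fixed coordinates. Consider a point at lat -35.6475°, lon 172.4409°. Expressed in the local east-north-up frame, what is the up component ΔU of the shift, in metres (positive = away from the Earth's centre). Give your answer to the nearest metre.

ΔU = -168 m

At φ = -35.6475°, λ = 172.4409°: sin φ = -0.582797, cos φ = 0.812618, sin λ = 0.131549, cos λ = -0.991310.
ΔU = cos φ cos λ·ΔX + cos φ sin λ·ΔY + sin φ·ΔZ = (0.812618)(-0.991310)(-44) + (0.812618)(0.131549)(180) + (-0.582797)(382) = -167.94 m.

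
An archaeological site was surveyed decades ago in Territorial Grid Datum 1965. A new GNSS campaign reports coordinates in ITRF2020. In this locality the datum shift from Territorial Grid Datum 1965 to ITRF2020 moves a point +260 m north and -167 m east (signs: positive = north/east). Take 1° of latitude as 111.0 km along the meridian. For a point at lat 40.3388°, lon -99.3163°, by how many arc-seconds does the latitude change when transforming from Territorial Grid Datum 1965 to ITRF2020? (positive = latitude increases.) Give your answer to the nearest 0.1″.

1° of latitude = 111.0 km, so Δφ = 260.0 / 111000 = 0.0023423° = 8.432″.

Δφ = 8.4″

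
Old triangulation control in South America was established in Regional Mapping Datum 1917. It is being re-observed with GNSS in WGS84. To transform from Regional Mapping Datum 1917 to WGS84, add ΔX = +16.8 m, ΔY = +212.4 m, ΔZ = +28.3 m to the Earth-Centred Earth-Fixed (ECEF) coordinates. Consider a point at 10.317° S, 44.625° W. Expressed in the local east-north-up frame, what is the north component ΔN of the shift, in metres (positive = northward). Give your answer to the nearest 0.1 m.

ΔN = 3.3 m

The local north axis is (−sin φ cos λ, −sin φ sin λ, cos φ), giving ΔN = 2.141 − 26.721 + 27.842 = 3.26 m.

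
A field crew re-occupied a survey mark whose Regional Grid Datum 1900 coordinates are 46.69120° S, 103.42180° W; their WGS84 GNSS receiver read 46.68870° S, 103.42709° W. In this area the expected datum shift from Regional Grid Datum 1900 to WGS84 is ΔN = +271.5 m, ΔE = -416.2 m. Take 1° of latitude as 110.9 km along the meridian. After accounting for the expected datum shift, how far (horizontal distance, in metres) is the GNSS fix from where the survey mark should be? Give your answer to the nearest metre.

Observed coordinate differences: Δφ = +0.00250°, Δλ = -0.00529°.
Converting to metres (1° lat = 110900 m, cos φ = 0.685930): observed ΔN = 277.3 m, observed ΔE = -402.4 m.
Subtracting the expected shift leaves a residual of 277.3 − (271.5) = 5.8 m north and -402.4 − (-416.2) = 13.8 m east.
Residual distance = √(5.8² + 13.8²) = 14.9 m.

15 m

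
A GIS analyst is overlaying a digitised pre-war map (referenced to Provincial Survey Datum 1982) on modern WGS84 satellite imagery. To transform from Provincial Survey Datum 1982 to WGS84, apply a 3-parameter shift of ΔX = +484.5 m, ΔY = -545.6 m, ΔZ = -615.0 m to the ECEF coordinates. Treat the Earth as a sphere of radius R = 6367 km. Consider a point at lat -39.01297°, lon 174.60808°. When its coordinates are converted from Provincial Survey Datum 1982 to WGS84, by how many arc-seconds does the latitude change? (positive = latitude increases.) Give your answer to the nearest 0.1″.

sin φ = -0.629496, cos φ = 0.777003, sin λ = 0.093968, cos λ = -0.995575.
North component: ΔN = −sin φ cos λ·ΔX − sin φ sin λ·ΔY + cos φ·ΔZ = −(-0.629496)(-0.995575)(484.5) − (-0.629496)(0.093968)(-545.6) + (0.777003)(-615.0) = -813.77 m.
1° of latitude spans πR/180 = 111125 m, so Δφ = -813.77 / 111125 × 3600 = -26.363″.

Δφ = -26.4″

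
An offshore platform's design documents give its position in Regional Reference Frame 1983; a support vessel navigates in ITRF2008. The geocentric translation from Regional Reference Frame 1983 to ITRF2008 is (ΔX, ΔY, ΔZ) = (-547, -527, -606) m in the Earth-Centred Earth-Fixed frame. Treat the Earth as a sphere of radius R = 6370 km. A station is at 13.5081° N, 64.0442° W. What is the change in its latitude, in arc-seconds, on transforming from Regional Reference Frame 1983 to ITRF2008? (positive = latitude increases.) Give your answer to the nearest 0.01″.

sin φ = 0.233583, cos φ = 0.972337, sin λ = -0.899132, cos λ = 0.437678.
North component: ΔN = −sin φ cos λ·ΔX − sin φ sin λ·ΔY + cos φ·ΔZ = −(0.233583)(0.437678)(-547) − (0.233583)(-0.899132)(-527) + (0.972337)(-606) = -644.00 m.
1° of latitude spans πR/180 = 111177 m, so Δφ = -644.00 / 111177 × 3600 = -20.853″.

Δφ = -20.85″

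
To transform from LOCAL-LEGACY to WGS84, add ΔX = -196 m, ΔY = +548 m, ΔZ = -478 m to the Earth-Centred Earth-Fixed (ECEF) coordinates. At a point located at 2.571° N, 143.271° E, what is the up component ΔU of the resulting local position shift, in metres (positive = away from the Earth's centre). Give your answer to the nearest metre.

ΔU = 463 m

The local up (radial) axis is (cos φ cos λ, cos φ sin λ, sin φ), giving ΔU = 156.931 + 327.391 − 21.442 = 462.88 m.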